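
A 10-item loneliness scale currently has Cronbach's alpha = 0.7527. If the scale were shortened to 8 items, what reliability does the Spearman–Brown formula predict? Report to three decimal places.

Length factor m = 8/10 = 0.8000
α' = m·α / (1 − (1−m)·α)
   = 8/10 × 0.7527 / (1 − (1 − 8/10) × 0.7527)
   = 0.6022 / 0.8495 = 0.709

predicted reliability = 0.709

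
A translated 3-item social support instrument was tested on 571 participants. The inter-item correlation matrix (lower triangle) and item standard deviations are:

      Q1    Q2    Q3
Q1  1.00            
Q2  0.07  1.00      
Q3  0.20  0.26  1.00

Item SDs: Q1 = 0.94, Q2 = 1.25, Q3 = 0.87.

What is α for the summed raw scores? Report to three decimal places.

Σσ²ᵢ = 0.94² + 1.25² + 0.87² = 3.2030
Covariances σ_ij = r_ij · s_i · s_j:
  σ(Q1,Q2) = 0.07 × 0.94 × 1.25 = 0.0822
  σ(Q1,Q3) = 0.20 × 0.94 × 0.87 = 0.1636
  σ(Q2,Q3) = 0.26 × 1.25 × 0.87 = 0.2828
σ²_T = Σσ²ᵢ + 2·Σσ_ij = 3.2030 + 2 × 0.5286 = 4.2602
α = (3/2)·(1 − 3.2030/4.2602) = 0.372

α = 0.372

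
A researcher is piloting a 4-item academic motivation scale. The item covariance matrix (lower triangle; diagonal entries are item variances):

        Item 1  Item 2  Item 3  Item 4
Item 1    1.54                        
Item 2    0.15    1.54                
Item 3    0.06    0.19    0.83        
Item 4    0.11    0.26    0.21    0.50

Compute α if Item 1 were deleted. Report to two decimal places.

α = 0.47

Remaining items: Item 2, Item 3, Item 4 (k = 3).
Σσᵢ² = 1.54 + 0.83 + 0.50 = 2.87
total variance = 2.87 + 2 × 0.66 = 4.19
α (item deleted) = (3/2)·(1 − 2.87/4.19) = 0.47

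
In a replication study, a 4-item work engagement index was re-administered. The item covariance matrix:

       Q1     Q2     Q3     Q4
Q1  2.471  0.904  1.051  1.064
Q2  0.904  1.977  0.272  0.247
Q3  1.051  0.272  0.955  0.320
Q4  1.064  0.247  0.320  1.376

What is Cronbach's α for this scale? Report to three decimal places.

α = 0.710

ΣVar(i) = 2.471 + 1.977 + 0.955 + 1.376 = 6.779
Sum of the distinct covariances = 3.858
Var(T) = 6.779 + 2 × 3.858 = 14.495
α = (k/(k−1))·(1 − ΣVar(i)/Var(T)) = (4/3)·(1 − 6.779/14.495) = 0.710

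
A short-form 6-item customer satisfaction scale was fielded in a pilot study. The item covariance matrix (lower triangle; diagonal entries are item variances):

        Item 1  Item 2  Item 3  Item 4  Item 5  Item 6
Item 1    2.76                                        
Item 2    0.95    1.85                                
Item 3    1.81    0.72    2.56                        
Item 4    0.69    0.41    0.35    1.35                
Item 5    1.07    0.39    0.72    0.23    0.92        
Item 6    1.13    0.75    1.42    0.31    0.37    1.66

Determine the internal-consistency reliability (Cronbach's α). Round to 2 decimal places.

Cronbach's α = 0.81

Σσᵢ² = 2.76 + 1.85 + 2.56 + 1.35 + 0.92 + 1.66 = 11.10
Sum of the distinct covariances = 11.32
Var(T) = 11.10 + 2 × 11.32 = 33.74
α = (k/(k−1))·(1 − Σσᵢ²/Var(T)) = (6/5)·(1 − 11.10/33.74) = 0.81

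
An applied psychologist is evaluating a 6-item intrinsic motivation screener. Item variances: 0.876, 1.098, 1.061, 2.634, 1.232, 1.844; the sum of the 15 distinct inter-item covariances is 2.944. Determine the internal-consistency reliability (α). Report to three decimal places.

α = 0.483

Σσᵢ² = 0.876 + 1.098 + 1.061 + 2.634 + 1.232 + 1.844 = 8.745
Sum of distinct covariances = 2.944
Var(T) = Σσᵢ² + 2·Σcov = 8.745 + 2 × 2.944 = 14.633
α = (6/5)·(1 − 8.745/14.633) = 0.483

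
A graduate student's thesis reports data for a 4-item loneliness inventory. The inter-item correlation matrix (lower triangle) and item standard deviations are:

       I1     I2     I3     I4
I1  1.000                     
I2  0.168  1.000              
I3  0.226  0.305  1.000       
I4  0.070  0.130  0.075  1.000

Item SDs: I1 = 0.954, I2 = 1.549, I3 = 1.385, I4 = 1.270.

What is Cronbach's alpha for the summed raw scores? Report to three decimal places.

Σσ²ᵢ = 0.954² + 1.549² + 1.385² + 1.270² = 6.8406
Covariances σ_ij = r_ij · s_i · s_j:
  σ(I1,I2) = 0.168 × 0.954 × 1.549 = 0.2483
  σ(I1,I3) = 0.226 × 0.954 × 1.385 = 0.2986
  σ(I1,I4) = 0.070 × 0.954 × 1.270 = 0.0848
  σ(I2,I3) = 0.305 × 1.549 × 1.385 = 0.6543
  σ(I2,I4) = 0.130 × 1.549 × 1.270 = 0.2557
  σ(I3,I4) = 0.075 × 1.385 × 1.270 = 0.1319
σ²_T = Σσ²ᵢ + 2·Σσ_ij = 6.8406 + 2 × 1.6736 = 10.1878
α = (4/3)·(1 − 6.8406/10.1878) = 0.438

α = 0.438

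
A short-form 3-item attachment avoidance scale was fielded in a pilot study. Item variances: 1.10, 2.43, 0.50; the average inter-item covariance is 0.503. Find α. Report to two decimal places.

α = 0.64

ΣVar(i) = 1.10 + 2.43 + 0.50 = 4.03
Sum of the 3 distinct covariances = 3 × 0.503 = 1.509
σ²_total = ΣVar(i) + 2·Σcov = 4.03 + 2 × 1.509 = 7.048
α = (3/2)·(1 − 4.03/7.048) = 0.64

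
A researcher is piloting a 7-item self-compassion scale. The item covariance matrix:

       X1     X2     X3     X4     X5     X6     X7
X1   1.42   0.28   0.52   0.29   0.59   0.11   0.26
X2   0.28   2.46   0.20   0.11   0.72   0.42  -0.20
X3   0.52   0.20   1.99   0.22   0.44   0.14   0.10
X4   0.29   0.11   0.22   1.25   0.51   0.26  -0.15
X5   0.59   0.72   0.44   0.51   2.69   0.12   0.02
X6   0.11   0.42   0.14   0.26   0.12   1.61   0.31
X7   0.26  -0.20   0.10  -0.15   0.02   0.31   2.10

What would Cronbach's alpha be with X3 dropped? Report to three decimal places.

Cronbach's alpha = 0.465

Remaining items: X1, X2, X4, X5, X6, X7 (k = 6).
Σσ²ᵢ = 1.42 + 2.46 + 1.25 + 2.69 + 1.61 + 2.10 = 11.53
σ²_T = 11.53 + 2 × 3.65 = 18.83
α (item deleted) = (6/5)·(1 − 11.53/18.83) = 0.465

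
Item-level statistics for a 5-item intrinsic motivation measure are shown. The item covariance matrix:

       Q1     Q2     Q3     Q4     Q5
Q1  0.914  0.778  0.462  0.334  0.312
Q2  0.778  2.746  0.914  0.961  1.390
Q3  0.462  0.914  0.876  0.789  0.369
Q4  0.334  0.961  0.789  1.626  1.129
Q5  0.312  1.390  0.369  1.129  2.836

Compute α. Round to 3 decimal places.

ΣVar(i) = 0.914 + 2.746 + 0.876 + 1.626 + 2.836 = 8.998
Σ_{i<j} σ_ij = 7.438
σ²_T = 8.998 + 2 × 7.438 = 23.874
α = (k/(k−1))·(1 − ΣVar(i)/σ²_T) = (5/4)·(1 − 8.998/23.874) = 0.779

α = 0.779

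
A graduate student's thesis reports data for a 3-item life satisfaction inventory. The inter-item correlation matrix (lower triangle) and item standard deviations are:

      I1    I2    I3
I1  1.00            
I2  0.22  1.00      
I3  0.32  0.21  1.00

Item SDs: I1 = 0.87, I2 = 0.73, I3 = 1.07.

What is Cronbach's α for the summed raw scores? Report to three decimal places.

Σσ²ᵢ = 0.87² + 0.73² + 1.07² = 2.4347
Covariances σ_ij = r_ij · s_i · s_j:
  σ(I1,I2) = 0.22 × 0.87 × 0.73 = 0.1397
  σ(I1,I3) = 0.32 × 0.87 × 1.07 = 0.2979
  σ(I2,I3) = 0.21 × 0.73 × 1.07 = 0.1640
σ²_T = Σσ²ᵢ + 2·Σσ_ij = 2.4347 + 2 × 0.6016 = 3.6379
α = (3/2)·(1 − 2.4347/3.6379) = 0.496

α = 0.496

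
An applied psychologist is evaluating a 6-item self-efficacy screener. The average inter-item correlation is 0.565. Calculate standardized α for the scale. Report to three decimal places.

Standardized α = k·r̄ / (1 + (k−1)·r̄) = 6 × 0.565 / (1 + 5 × 0.565)
  = 3.3900 / 3.8250 = 0.886

standardized α = 0.886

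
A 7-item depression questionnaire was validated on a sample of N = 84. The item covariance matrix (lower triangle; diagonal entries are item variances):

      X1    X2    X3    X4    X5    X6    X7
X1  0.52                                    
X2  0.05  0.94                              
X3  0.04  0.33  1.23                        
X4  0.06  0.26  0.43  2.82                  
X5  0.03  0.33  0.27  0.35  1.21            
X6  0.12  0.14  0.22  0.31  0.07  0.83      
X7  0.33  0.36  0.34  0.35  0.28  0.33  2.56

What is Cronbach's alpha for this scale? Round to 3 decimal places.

α = 0.580

Σσ²ᵢ = 0.52 + 0.94 + 1.23 + 2.82 + 1.21 + 0.83 + 2.56 = 10.11
Σ_{i<j} σ_ij = 5.00
Var(T) = 10.11 + 2 × 5.00 = 20.11
α = (k/(k−1))·(1 − Σσ²ᵢ/Var(T)) = (7/6)·(1 − 10.11/20.11) = 0.580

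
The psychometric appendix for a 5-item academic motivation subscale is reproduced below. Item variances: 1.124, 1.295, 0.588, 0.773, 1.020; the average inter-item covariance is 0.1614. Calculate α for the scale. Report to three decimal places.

Σσᵢ² = 1.124 + 1.295 + 0.588 + 0.773 + 1.020 = 4.800
Sum of the 10 distinct covariances = 10 × 0.1614 = 1.6140
total variance = Σσᵢ² + 2·Σcov = 4.800 + 2 × 1.6140 = 8.0280
α = (5/4)·(1 − 4.800/8.0280) = 0.503

α = 0.503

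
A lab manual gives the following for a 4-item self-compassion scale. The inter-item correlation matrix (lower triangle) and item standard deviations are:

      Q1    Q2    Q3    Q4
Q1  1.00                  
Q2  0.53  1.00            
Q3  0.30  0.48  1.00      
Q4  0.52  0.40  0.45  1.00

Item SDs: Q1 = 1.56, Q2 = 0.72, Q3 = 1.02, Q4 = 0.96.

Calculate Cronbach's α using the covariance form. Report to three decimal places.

Σσ²ᵢ = 1.56² + 0.72² + 1.02² + 0.96² = 4.9140
Covariances σ_ij = r_ij · s_i · s_j:
  σ(Q1,Q2) = 0.53 × 1.56 × 0.72 = 0.5953
  σ(Q1,Q3) = 0.30 × 1.56 × 1.02 = 0.4774
  σ(Q1,Q4) = 0.52 × 1.56 × 0.96 = 0.7788
  σ(Q2,Q3) = 0.48 × 0.72 × 1.02 = 0.3525
  σ(Q2,Q4) = 0.40 × 0.72 × 0.96 = 0.2765
  σ(Q3,Q4) = 0.45 × 1.02 × 0.96 = 0.4406
σ²_T = Σσ²ᵢ + 2·Σσ_ij = 4.9140 + 2 × 2.9211 = 10.7562
α = (4/3)·(1 − 4.9140/10.7562) = 0.724

Cronbach's α = 0.724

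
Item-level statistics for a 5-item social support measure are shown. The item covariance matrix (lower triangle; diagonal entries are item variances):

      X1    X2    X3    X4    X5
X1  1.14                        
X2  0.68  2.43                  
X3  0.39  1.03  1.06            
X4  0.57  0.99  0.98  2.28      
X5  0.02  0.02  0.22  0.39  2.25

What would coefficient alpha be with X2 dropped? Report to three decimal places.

Remaining items: X1, X3, X4, X5 (k = 4).
sum of item variances = 1.14 + 1.06 + 2.28 + 2.25 = 6.73
Var(T) = 6.73 + 2 × 2.57 = 11.87
α (item deleted) = (4/3)·(1 − 6.73/11.87) = 0.577

coefficient alpha = 0.577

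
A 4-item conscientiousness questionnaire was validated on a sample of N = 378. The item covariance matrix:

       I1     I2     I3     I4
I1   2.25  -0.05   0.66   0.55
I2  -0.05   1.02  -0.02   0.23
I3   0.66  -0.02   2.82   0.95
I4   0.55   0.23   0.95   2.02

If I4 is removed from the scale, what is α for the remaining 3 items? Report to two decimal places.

α = 0.24

Remaining items: I1, I2, I3 (k = 3).
ΣVar(i) = 2.25 + 1.02 + 2.82 = 6.09
Var(T) = 6.09 + 2 × 0.59 = 7.27
α (item deleted) = (3/2)·(1 − 6.09/7.27) = 0.24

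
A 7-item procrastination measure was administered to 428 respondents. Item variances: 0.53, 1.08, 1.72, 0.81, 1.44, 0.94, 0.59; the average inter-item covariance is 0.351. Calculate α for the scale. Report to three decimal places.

α = 0.787

sum of item variances = 0.53 + 1.08 + 1.72 + 0.81 + 1.44 + 0.94 + 0.59 = 7.11
Sum of the 21 distinct covariances = 21 × 0.351 = 7.371
Var(T) = sum of item variances + 2·Σcov = 7.11 + 2 × 7.371 = 21.852
α = (7/6)·(1 − 7.11/21.852) = 0.787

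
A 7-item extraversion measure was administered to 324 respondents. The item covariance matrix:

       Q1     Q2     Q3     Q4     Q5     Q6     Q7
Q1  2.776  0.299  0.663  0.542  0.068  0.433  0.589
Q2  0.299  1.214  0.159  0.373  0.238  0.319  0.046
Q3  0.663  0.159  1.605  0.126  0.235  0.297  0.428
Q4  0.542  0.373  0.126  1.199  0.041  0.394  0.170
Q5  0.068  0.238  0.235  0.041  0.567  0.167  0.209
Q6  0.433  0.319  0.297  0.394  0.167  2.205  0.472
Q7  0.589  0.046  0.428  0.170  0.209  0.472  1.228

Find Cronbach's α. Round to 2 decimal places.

Σσ²ᵢ = 2.776 + 1.214 + 1.605 + 1.199 + 0.567 + 2.205 + 1.228 = 10.794
Σ_{i<j} σ_ij = 6.268
σ²_T = 10.794 + 2 × 6.268 = 23.330
α = (k/(k−1))·(1 − Σσ²ᵢ/σ²_T) = (7/6)·(1 − 10.794/23.330) = 0.63

α = 0.63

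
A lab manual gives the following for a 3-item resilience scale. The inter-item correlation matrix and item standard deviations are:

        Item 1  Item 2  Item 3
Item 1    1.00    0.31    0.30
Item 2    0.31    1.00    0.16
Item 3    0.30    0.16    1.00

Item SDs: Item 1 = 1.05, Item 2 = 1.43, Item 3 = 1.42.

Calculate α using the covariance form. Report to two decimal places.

α = 0.49

Σσ²ᵢ = 1.05² + 1.43² + 1.42² = 5.1638
Covariances σ_ij = r_ij · s_i · s_j:
  σ(Item 1,Item 2) = 0.31 × 1.05 × 1.43 = 0.4655
  σ(Item 1,Item 3) = 0.30 × 1.05 × 1.42 = 0.4473
  σ(Item 2,Item 3) = 0.16 × 1.43 × 1.42 = 0.3249
σ²_T = Σσ²ᵢ + 2·Σσ_ij = 5.1638 + 2 × 1.2377 = 7.6392
α = (3/2)·(1 − 5.1638/7.6392) = 0.49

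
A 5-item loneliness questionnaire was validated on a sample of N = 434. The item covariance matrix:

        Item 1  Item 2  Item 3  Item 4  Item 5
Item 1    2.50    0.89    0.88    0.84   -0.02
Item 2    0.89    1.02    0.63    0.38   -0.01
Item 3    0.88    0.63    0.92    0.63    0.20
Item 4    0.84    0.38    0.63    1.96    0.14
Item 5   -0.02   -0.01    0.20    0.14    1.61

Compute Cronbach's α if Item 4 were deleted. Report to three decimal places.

α = 0.612

Remaining items: Item 1, Item 2, Item 3, Item 5 (k = 4).
sum of item variances = 2.50 + 1.02 + 0.92 + 1.61 = 6.05
σ²_T = 6.05 + 2 × 2.57 = 11.19
α (item deleted) = (4/3)·(1 − 6.05/11.19) = 0.612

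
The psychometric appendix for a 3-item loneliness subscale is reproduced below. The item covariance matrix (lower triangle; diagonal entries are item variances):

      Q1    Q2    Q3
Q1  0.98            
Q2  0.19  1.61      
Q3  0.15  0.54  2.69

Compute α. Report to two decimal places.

α = 0.38

sum of item variances = 0.98 + 1.61 + 2.69 = 5.28
Sum of the distinct covariances = 0.88
Var(T) = 5.28 + 2 × 0.88 = 7.04
α = (k/(k−1))·(1 − sum of item variances/Var(T)) = (3/2)·(1 − 5.28/7.04) = 0.38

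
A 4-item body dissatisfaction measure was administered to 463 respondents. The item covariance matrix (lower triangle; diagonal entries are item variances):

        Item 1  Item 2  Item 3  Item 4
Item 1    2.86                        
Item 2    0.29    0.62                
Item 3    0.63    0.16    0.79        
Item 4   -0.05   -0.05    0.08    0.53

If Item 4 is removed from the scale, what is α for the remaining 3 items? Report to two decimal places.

Remaining items: Item 1, Item 2, Item 3 (k = 3).
sum of item variances = 2.86 + 0.62 + 0.79 = 4.27
σ²_T = 4.27 + 2 × 1.08 = 6.43
α (item deleted) = (3/2)·(1 − 4.27/6.43) = 0.50

α = 0.50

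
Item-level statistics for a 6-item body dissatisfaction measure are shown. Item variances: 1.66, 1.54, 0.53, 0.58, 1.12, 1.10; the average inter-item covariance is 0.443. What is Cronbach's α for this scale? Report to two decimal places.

Cronbach's α = 0.80

Σσ²ᵢ = 1.66 + 1.54 + 0.53 + 0.58 + 1.12 + 1.10 = 6.53
Sum of the 15 distinct covariances = 15 × 0.443 = 6.645
σ²_total = Σσ²ᵢ + 2·Σcov = 6.53 + 2 × 6.645 = 19.820
α = (6/5)·(1 − 6.53/19.820) = 0.80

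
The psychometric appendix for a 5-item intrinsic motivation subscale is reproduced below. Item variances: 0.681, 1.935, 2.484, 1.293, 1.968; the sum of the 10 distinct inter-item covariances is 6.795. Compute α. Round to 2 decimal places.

Σσ²ᵢ = 0.681 + 1.935 + 2.484 + 1.293 + 1.968 = 8.361
Sum of distinct covariances = 6.795
Var(T) = Σσ²ᵢ + 2·Σcov = 8.361 + 2 × 6.795 = 21.951
α = (5/4)·(1 − 8.361/21.951) = 0.77

α = 0.77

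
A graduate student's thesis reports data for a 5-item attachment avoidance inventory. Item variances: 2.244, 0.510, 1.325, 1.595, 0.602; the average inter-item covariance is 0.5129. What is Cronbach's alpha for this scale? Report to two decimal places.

α = 0.78

sum of item variances = 2.244 + 0.510 + 1.325 + 1.595 + 0.602 = 6.276
Sum of the 10 distinct covariances = 10 × 0.5129 = 5.1290
total variance = sum of item variances + 2·Σcov = 6.276 + 2 × 5.1290 = 16.5340
α = (5/4)·(1 − 6.276/16.5340) = 0.78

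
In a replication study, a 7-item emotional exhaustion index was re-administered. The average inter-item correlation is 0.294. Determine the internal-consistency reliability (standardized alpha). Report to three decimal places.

Standardized α = k·r̄ / (1 + (k−1)·r̄) = 7 × 0.294 / (1 + 6 × 0.294)
  = 2.0580 / 2.7640 = 0.745

α = 0.745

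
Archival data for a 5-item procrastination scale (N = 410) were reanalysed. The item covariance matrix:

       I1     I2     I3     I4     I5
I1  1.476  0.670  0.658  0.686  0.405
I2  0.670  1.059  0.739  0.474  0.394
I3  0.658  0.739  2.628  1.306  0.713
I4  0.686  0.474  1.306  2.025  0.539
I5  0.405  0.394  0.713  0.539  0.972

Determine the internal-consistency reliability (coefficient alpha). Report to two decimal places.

α = 0.77

Σσ²ᵢ = 1.476 + 1.059 + 2.628 + 2.025 + 0.972 = 8.160
Σ_{i<j} σ_ij = 6.584
total variance = 8.160 + 2 × 6.584 = 21.328
α = (k/(k−1))·(1 − Σσ²ᵢ/total variance) = (5/4)·(1 − 8.160/21.328) = 0.77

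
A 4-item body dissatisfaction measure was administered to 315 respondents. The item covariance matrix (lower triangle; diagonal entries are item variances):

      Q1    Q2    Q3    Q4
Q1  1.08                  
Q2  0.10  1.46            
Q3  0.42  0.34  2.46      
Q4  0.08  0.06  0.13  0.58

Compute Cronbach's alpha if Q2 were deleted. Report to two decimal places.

α = 0.35

Remaining items: Q1, Q3, Q4 (k = 3).
Σσᵢ² = 1.08 + 2.46 + 0.58 = 4.12
σ²_total = 4.12 + 2 × 0.63 = 5.38
α (item deleted) = (3/2)·(1 − 4.12/5.38) = 0.35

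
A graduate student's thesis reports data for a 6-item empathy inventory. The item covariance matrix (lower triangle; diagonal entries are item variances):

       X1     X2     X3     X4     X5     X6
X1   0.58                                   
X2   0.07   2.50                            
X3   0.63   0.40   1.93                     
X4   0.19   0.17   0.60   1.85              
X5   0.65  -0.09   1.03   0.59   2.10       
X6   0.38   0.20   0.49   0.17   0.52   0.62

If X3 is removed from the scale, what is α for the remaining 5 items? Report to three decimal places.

Remaining items: X1, X2, X4, X5, X6 (k = 5).
sum of item variances = 0.58 + 2.50 + 1.85 + 2.10 + 0.62 = 7.65
σ²_total = 7.65 + 2 × 2.85 = 13.35
α (item deleted) = (5/4)·(1 − 7.65/13.35) = 0.534

α = 0.534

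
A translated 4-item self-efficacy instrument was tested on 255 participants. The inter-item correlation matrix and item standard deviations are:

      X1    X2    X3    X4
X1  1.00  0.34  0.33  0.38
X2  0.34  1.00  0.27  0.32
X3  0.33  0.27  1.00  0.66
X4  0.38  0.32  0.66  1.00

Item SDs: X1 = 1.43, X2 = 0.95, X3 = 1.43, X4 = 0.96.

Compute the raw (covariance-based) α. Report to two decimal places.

Σσ²ᵢ = 1.43² + 0.95² + 1.43² + 0.96² = 5.9139
Covariances σ_ij = r_ij · s_i · s_j:
  σ(X1,X2) = 0.34 × 1.43 × 0.95 = 0.4619
  σ(X1,X3) = 0.33 × 1.43 × 1.43 = 0.6748
  σ(X1,X4) = 0.38 × 1.43 × 0.96 = 0.5217
  σ(X2,X3) = 0.27 × 0.95 × 1.43 = 0.3668
  σ(X2,X4) = 0.32 × 0.95 × 0.96 = 0.2918
  σ(X3,X4) = 0.66 × 1.43 × 0.96 = 0.9060
σ²_T = Σσ²ᵢ + 2·Σσ_ij = 5.9139 + 2 × 3.2230 = 12.3599
α = (4/3)·(1 − 5.9139/12.3599) = 0.70

α = 0.70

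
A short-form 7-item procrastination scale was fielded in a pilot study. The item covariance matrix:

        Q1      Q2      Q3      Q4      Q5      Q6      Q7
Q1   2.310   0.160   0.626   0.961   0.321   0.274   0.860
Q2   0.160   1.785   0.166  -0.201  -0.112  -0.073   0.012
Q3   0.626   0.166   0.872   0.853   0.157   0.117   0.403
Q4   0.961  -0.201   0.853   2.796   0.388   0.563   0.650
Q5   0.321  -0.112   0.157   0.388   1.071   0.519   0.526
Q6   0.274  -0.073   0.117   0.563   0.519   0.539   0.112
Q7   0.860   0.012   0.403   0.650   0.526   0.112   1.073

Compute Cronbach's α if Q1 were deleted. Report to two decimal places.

Cronbach's α = 0.60

Remaining items: Q2, Q3, Q4, Q5, Q6, Q7 (k = 6).
Σσᵢ² = 1.785 + 0.872 + 2.796 + 1.071 + 0.539 + 1.073 = 8.136
Var(T) = 8.136 + 2 × 4.080 = 16.296
α (item deleted) = (6/5)·(1 − 8.136/16.296) = 0.60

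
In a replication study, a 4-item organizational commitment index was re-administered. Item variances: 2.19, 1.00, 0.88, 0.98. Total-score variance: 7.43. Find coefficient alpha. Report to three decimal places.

Σσ²ᵢ = 2.19 + 1.00 + 0.88 + 0.98 = 5.05
α = (k/(k−1))·(1 − Σσ²ᵢ/Var(T)) = (4/3)·(1 − 5.05/7.43) = 0.427

α = 0.427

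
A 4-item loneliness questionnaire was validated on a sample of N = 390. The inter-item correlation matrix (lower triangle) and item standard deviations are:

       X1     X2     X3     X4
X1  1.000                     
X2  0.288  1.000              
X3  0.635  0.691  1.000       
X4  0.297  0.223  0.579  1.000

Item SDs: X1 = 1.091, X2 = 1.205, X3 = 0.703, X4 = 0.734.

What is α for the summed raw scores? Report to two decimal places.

α = 0.72

Σσ²ᵢ = 1.091² + 1.205² + 0.703² + 0.734² = 3.6753
Covariances σ_ij = r_ij · s_i · s_j:
  σ(X1,X2) = 0.288 × 1.091 × 1.205 = 0.3786
  σ(X1,X3) = 0.635 × 1.091 × 0.703 = 0.4870
  σ(X1,X4) = 0.297 × 1.091 × 0.734 = 0.2378
  σ(X2,X3) = 0.691 × 1.205 × 0.703 = 0.5854
  σ(X2,X4) = 0.223 × 1.205 × 0.734 = 0.1972
  σ(X3,X4) = 0.579 × 0.703 × 0.734 = 0.2988
σ²_T = Σσ²ᵢ + 2·Σσ_ij = 3.6753 + 2 × 2.1848 = 8.0449
α = (4/3)·(1 − 3.6753/8.0449) = 0.72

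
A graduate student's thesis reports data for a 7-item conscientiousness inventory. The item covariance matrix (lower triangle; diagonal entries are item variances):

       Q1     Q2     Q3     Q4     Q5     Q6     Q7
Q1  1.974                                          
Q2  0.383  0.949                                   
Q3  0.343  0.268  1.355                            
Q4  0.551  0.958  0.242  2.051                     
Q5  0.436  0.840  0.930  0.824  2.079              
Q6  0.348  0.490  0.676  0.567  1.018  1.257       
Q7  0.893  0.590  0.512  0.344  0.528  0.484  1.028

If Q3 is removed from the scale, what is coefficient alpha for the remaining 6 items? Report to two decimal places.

Remaining items: Q1, Q2, Q4, Q5, Q6, Q7 (k = 6).
Σσᵢ² = 1.974 + 0.949 + 2.051 + 2.079 + 1.257 + 1.028 = 9.338
Var(T) = 9.338 + 2 × 9.254 = 27.846
α (item deleted) = (6/5)·(1 − 9.338/27.846) = 0.80

α = 0.80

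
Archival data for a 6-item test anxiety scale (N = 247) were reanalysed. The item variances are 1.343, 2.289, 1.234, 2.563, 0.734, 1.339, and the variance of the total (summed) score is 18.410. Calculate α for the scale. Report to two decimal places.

α = 0.58

sum of item variances = 1.343 + 2.289 + 1.234 + 2.563 + 0.734 + 1.339 = 9.502
α = (k/(k−1))·(1 − sum of item variances/Var(T)) = (6/5)·(1 − 9.502/18.410) = 0.58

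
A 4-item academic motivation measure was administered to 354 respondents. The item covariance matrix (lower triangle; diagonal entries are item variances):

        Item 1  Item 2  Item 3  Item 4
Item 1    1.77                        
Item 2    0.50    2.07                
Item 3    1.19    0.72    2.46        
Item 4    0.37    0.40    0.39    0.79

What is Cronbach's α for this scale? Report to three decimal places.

Σσᵢ² = 1.77 + 2.07 + 2.46 + 0.79 = 7.09
Sum of the distinct covariances = 3.57
σ²_total = 7.09 + 2 × 3.57 = 14.23
α = (k/(k−1))·(1 − Σσᵢ²/σ²_total) = (4/3)·(1 − 7.09/14.23) = 0.669

α = 0.669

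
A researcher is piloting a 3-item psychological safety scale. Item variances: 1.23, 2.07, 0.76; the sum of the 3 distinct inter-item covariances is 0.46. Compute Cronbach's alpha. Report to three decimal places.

Cronbach's alpha = 0.277

ΣVar(i) = 1.23 + 2.07 + 0.76 = 4.06
Sum of distinct covariances = 0.46
σ²_total = ΣVar(i) + 2·Σcov = 4.06 + 2 × 0.46 = 4.98
α = (3/2)·(1 − 4.06/4.98) = 0.277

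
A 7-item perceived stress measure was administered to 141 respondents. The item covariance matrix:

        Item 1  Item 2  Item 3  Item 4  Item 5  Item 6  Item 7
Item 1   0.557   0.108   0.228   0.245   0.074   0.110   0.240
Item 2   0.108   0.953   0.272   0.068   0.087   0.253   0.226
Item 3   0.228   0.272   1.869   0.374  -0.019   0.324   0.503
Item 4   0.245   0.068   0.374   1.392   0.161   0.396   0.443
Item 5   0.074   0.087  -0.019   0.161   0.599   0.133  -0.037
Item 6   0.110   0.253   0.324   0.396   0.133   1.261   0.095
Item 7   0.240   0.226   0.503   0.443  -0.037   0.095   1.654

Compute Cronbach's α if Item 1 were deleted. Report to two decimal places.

Cronbach's α = 0.55

Remaining items: Item 2, Item 3, Item 4, Item 5, Item 6, Item 7 (k = 6).
sum of item variances = 0.953 + 1.869 + 1.392 + 0.599 + 1.261 + 1.654 = 7.728
total variance = 7.728 + 2 × 3.279 = 14.286
α (item deleted) = (6/5)·(1 − 7.728/14.286) = 0.55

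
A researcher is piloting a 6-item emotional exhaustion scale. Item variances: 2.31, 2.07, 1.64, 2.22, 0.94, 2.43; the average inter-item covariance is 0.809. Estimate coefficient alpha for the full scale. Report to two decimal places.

Σσᵢ² = 2.31 + 2.07 + 1.64 + 2.22 + 0.94 + 2.43 = 11.61
Sum of the 15 distinct covariances = 15 × 0.809 = 12.135
σ²_T = Σσᵢ² + 2·Σcov = 11.61 + 2 × 12.135 = 35.880
α = (6/5)·(1 − 11.61/35.880) = 0.81

coefficient alpha = 0.81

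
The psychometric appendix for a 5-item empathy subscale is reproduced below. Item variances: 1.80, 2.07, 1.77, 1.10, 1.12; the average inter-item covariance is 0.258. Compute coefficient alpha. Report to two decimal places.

ΣVar(i) = 1.80 + 2.07 + 1.77 + 1.10 + 1.12 = 7.86
Sum of the 10 distinct covariances = 10 × 0.258 = 2.580
σ²_total = ΣVar(i) + 2·Σcov = 7.86 + 2 × 2.580 = 13.020
α = (5/4)·(1 − 7.86/13.020) = 0.50

α = 0.50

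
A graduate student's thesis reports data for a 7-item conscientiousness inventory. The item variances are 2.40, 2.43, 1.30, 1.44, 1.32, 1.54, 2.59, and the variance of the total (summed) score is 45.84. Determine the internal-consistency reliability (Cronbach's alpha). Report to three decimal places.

Cronbach's alpha = 0.835

sum of item variances = 2.40 + 2.43 + 1.30 + 1.44 + 1.32 + 1.54 + 2.59 = 13.02
α = (k/(k−1))·(1 − sum of item variances/σ²_total) = (7/6)·(1 − 13.02/45.84) = 0.835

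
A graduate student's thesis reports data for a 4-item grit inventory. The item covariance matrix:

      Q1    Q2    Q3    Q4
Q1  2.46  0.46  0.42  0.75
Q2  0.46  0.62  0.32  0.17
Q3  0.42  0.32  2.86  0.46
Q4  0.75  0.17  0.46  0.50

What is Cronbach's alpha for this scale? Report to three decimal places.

sum of item variances = 2.46 + 0.62 + 2.86 + 0.50 = 6.44
Σ_{i<j} σ_ij = 2.58
σ²_T = 6.44 + 2 × 2.58 = 11.60
α = (k/(k−1))·(1 − sum of item variances/σ²_T) = (4/3)·(1 − 6.44/11.60) = 0.593

Cronbach's alpha = 0.593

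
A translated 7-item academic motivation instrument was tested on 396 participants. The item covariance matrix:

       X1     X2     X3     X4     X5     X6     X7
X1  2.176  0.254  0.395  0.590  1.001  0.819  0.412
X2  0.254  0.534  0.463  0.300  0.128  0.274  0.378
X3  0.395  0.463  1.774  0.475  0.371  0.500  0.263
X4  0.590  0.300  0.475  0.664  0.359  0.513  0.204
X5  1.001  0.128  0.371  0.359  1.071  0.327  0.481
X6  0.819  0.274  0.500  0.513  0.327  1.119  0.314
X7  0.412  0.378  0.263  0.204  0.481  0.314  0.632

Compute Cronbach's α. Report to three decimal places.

Σσᵢ² = 2.176 + 0.534 + 1.774 + 0.664 + 1.071 + 1.119 + 0.632 = 7.970
Sum of off-diagonal covariances = 8.821
Var(T) = 7.970 + 2 × 8.821 = 25.612
α = (k/(k−1))·(1 − Σσᵢ²/Var(T)) = (7/6)·(1 − 7.970/25.612) = 0.804

Cronbach's α = 0.804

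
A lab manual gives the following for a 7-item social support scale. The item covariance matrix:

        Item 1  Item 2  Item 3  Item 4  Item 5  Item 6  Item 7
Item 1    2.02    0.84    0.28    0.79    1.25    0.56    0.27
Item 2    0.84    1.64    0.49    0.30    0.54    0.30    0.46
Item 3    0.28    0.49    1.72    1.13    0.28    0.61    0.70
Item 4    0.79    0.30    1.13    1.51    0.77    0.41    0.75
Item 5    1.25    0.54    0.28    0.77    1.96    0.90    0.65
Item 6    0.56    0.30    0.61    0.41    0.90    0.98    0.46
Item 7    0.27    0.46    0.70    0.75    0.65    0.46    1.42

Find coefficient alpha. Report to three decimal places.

Σσᵢ² = 2.02 + 1.64 + 1.72 + 1.51 + 1.96 + 0.98 + 1.42 = 11.25
Sum of the distinct covariances = 12.74
Var(T) = 11.25 + 2 × 12.74 = 36.73
α = (k/(k−1))·(1 − Σσᵢ²/Var(T)) = (7/6)·(1 − 11.25/36.73) = 0.809

α = 0.809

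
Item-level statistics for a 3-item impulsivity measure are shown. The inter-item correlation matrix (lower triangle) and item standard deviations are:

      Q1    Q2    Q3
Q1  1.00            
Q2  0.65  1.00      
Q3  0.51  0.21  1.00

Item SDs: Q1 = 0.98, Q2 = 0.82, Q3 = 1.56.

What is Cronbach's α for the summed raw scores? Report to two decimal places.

Σσ²ᵢ = 0.98² + 0.82² + 1.56² = 4.0664
Covariances σ_ij = r_ij · s_i · s_j:
  σ(Q1,Q2) = 0.65 × 0.98 × 0.82 = 0.5223
  σ(Q1,Q3) = 0.51 × 0.98 × 1.56 = 0.7797
  σ(Q2,Q3) = 0.21 × 0.82 × 1.56 = 0.2686
σ²_T = Σσ²ᵢ + 2·Σσ_ij = 4.0664 + 2 × 1.5706 = 7.2076
α = (3/2)·(1 − 4.0664/7.2076) = 0.65

α = 0.65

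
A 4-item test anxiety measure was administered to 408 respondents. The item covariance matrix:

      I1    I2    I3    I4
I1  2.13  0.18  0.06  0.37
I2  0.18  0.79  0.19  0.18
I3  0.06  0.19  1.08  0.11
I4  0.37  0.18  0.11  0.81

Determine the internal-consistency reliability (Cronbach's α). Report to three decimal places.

α = 0.416

ΣVar(i) = 2.13 + 0.79 + 1.08 + 0.81 = 4.81
Σ_{i<j} σ_ij = 1.09
total variance = 4.81 + 2 × 1.09 = 6.99
α = (k/(k−1))·(1 − ΣVar(i)/total variance) = (4/3)·(1 − 4.81/6.99) = 0.416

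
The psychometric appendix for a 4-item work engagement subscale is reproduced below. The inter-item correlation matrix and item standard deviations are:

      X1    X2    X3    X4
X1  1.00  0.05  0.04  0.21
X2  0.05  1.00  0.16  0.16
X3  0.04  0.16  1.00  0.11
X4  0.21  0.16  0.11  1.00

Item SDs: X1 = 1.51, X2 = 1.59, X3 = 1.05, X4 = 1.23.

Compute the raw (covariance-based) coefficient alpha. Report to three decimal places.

Σσ²ᵢ = 1.51² + 1.59² + 1.05² + 1.23² = 7.4236
Covariances σ_ij = r_ij · s_i · s_j:
  σ(X1,X2) = 0.05 × 1.51 × 1.59 = 0.1200
  σ(X1,X3) = 0.04 × 1.51 × 1.05 = 0.0634
  σ(X1,X4) = 0.21 × 1.51 × 1.23 = 0.3900
  σ(X2,X3) = 0.16 × 1.59 × 1.05 = 0.2671
  σ(X2,X4) = 0.16 × 1.59 × 1.23 = 0.3129
  σ(X3,X4) = 0.11 × 1.05 × 1.23 = 0.1421
σ²_T = Σσ²ᵢ + 2·Σσ_ij = 7.4236 + 2 × 1.2955 = 10.0146
α = (4/3)·(1 − 7.4236/10.0146) = 0.345

α = 0.345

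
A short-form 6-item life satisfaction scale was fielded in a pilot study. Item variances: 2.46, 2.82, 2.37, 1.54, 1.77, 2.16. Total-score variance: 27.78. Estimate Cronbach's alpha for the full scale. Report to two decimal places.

Cronbach's alpha = 0.63

Σσ²ᵢ = 2.46 + 2.82 + 2.37 + 1.54 + 1.77 + 2.16 = 13.12
α = (k/(k−1))·(1 − Σσ²ᵢ/total variance) = (6/5)·(1 − 13.12/27.78) = 0.63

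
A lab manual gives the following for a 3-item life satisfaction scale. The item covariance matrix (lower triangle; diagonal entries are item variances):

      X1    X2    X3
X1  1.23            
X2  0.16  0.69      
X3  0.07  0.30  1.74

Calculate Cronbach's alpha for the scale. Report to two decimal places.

ΣVar(i) = 1.23 + 0.69 + 1.74 = 3.66
Σ_{i<j} σ_ij = 0.53
σ²_total = 3.66 + 2 × 0.53 = 4.72
α = (k/(k−1))·(1 − ΣVar(i)/σ²_total) = (3/2)·(1 − 3.66/4.72) = 0.34

Cronbach's alpha = 0.34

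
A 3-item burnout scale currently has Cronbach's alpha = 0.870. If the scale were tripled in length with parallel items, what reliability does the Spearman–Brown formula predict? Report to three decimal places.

Length factor m = 3
α' = m·α / (1 + (m−1)·α)
   = 3 × 0.870 / (1 + (3 − 1) × 0.870)
   = 2.6100 / 2.7400 = 0.953

predicted reliability = 0.953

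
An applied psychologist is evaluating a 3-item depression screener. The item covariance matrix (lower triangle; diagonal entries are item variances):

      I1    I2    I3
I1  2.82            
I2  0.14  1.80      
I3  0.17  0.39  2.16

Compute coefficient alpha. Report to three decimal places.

α = 0.257

Σσᵢ² = 2.82 + 1.80 + 2.16 = 6.78
Σ_{i<j} σ_ij = 0.70
σ²_total = 6.78 + 2 × 0.70 = 8.18
α = (k/(k−1))·(1 − Σσᵢ²/σ²_total) = (3/2)·(1 − 6.78/8.18) = 0.257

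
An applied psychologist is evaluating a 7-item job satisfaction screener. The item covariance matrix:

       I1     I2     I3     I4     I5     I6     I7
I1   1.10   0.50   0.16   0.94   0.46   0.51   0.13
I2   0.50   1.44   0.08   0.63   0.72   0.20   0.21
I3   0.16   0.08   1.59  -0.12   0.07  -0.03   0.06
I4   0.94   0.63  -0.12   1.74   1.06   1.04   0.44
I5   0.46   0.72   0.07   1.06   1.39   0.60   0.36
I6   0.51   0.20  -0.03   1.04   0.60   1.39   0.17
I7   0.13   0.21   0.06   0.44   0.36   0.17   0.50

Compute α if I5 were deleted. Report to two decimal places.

Remaining items: I1, I2, I3, I4, I6, I7 (k = 6).
Σσᵢ² = 1.10 + 1.44 + 1.59 + 1.74 + 1.39 + 0.50 = 7.76
σ²_T = 7.76 + 2 × 4.92 = 17.60
α (item deleted) = (6/5)·(1 − 7.76/17.60) = 0.67

α = 0.67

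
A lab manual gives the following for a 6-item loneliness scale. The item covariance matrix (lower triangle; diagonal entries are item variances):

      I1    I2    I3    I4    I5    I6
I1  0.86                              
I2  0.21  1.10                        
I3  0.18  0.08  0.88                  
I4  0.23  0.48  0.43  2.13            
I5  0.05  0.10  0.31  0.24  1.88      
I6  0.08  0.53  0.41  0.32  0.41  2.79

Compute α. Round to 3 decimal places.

Σσ²ᵢ = 0.86 + 1.10 + 0.88 + 2.13 + 1.88 + 2.79 = 9.64
Sum of the distinct covariances = 4.06
total variance = 9.64 + 2 × 4.06 = 17.76
α = (k/(k−1))·(1 − Σσ²ᵢ/total variance) = (6/5)·(1 − 9.64/17.76) = 0.549

α = 0.549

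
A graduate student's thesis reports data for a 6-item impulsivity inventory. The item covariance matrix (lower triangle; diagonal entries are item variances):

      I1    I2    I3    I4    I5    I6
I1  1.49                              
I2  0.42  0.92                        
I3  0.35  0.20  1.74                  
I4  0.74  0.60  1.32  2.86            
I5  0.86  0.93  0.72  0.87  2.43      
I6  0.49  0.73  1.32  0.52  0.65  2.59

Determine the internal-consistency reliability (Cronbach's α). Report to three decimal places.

Cronbach's α = 0.769

Σσᵢ² = 1.49 + 0.92 + 1.74 + 2.86 + 2.43 + 2.59 = 12.03
Sum of off-diagonal covariances = 10.72
Var(T) = 12.03 + 2 × 10.72 = 33.47
α = (k/(k−1))·(1 − Σσᵢ²/Var(T)) = (6/5)·(1 − 12.03/33.47) = 0.769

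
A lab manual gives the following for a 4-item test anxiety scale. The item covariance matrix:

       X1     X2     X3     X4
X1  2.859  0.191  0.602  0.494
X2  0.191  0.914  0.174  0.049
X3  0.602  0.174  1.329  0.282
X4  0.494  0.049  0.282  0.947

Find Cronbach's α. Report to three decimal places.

ΣVar(i) = 2.859 + 0.914 + 1.329 + 0.947 = 6.049
Sum of off-diagonal covariances = 1.792
Var(T) = 6.049 + 2 × 1.792 = 9.633
α = (k/(k−1))·(1 − ΣVar(i)/Var(T)) = (4/3)·(1 − 6.049/9.633) = 0.496

α = 0.496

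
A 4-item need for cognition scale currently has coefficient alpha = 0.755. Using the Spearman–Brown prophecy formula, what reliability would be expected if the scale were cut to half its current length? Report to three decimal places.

Length factor m = 1/2
α' = m·α / (1 − (1−m)·α)
   = 1/2 × 0.755 / (1 − (1 − 1/2) × 0.755)
   = 0.3775 / 0.6225 = 0.606

predicted reliability = 0.606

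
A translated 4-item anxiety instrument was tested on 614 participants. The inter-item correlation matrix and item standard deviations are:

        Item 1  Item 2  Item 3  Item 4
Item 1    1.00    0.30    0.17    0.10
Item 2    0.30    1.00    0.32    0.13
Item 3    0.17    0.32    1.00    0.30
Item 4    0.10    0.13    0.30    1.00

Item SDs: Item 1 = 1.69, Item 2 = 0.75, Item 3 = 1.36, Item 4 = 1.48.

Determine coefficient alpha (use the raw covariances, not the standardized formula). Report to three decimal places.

Σσ²ᵢ = 1.69² + 0.75² + 1.36² + 1.48² = 7.4586
Covariances σ_ij = r_ij · s_i · s_j:
  σ(Item 1,Item 2) = 0.30 × 1.69 × 0.75 = 0.3802
  σ(Item 1,Item 3) = 0.17 × 1.69 × 1.36 = 0.3907
  σ(Item 1,Item 4) = 0.10 × 1.69 × 1.48 = 0.2501
  σ(Item 2,Item 3) = 0.32 × 0.75 × 1.36 = 0.3264
  σ(Item 2,Item 4) = 0.13 × 0.75 × 1.48 = 0.1443
  σ(Item 3,Item 4) = 0.30 × 1.36 × 1.48 = 0.6038
σ²_T = Σσ²ᵢ + 2·Σσ_ij = 7.4586 + 2 × 2.0955 = 11.6496
α = (4/3)·(1 − 7.4586/11.6496) = 0.480

coefficient alpha = 0.480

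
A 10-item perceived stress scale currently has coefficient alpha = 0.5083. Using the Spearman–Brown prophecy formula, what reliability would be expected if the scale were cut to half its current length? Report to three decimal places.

Length factor m = 1/2
α' = m·α / (1 − (1−m)·α)
   = 1/2 × 0.5083 / (1 − (1 − 1/2) × 0.5083)
   = 0.2541 / 0.7459 = 0.341

predicted reliability = 0.341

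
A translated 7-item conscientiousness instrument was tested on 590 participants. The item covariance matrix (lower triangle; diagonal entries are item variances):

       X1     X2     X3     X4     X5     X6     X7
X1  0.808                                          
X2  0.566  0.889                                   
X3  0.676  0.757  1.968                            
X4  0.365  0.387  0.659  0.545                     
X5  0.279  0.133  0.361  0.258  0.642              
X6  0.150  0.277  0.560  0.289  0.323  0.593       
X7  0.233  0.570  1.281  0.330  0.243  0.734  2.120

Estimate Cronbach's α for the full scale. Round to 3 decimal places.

Σσ²ᵢ = 0.808 + 0.889 + 1.968 + 0.545 + 0.642 + 0.593 + 2.120 = 7.565
Σ_{i<j} σ_ij = 9.431
Var(T) = 7.565 + 2 × 9.431 = 26.427
α = (k/(k−1))·(1 − Σσ²ᵢ/Var(T)) = (7/6)·(1 − 7.565/26.427) = 0.833

Cronbach's α = 0.833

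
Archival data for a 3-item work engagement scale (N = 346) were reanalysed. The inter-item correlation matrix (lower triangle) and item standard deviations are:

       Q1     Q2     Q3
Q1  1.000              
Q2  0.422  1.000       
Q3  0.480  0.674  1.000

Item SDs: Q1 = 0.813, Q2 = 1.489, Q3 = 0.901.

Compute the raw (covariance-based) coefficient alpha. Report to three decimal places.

coefficient alpha = 0.734

Σσ²ᵢ = 0.813² + 1.489² + 0.901² = 3.6899
Covariances σ_ij = r_ij · s_i · s_j:
  σ(Q1,Q2) = 0.422 × 0.813 × 1.489 = 0.5109
  σ(Q1,Q3) = 0.480 × 0.813 × 0.901 = 0.3516
  σ(Q2,Q3) = 0.674 × 1.489 × 0.901 = 0.9042
σ²_T = Σσ²ᵢ + 2·Σσ_ij = 3.6899 + 2 × 1.7667 = 7.2233
α = (3/2)·(1 − 3.6899/7.2233) = 0.734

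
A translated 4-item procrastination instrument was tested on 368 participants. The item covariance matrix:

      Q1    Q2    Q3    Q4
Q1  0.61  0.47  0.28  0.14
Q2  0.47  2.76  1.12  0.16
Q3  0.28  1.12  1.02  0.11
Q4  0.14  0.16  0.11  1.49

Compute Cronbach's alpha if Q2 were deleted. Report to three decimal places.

α = 0.380

Remaining items: Q1, Q3, Q4 (k = 3).
ΣVar(i) = 0.61 + 1.02 + 1.49 = 3.12
σ²_T = 3.12 + 2 × 0.53 = 4.18
α (item deleted) = (3/2)·(1 − 3.12/4.18) = 0.380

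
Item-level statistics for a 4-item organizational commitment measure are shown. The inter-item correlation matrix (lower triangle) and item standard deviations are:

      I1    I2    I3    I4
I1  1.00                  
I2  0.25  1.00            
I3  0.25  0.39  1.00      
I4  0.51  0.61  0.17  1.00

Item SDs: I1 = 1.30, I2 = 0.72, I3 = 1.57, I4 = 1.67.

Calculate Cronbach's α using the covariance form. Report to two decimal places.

Σσ²ᵢ = 1.30² + 0.72² + 1.57² + 1.67² = 7.4622
Covariances σ_ij = r_ij · s_i · s_j:
  σ(I1,I2) = 0.25 × 1.30 × 0.72 = 0.2340
  σ(I1,I3) = 0.25 × 1.30 × 1.57 = 0.5103
  σ(I1,I4) = 0.51 × 1.30 × 1.67 = 1.1072
  σ(I2,I3) = 0.39 × 0.72 × 1.57 = 0.4409
  σ(I2,I4) = 0.61 × 0.72 × 1.67 = 0.7335
  σ(I3,I4) = 0.17 × 1.57 × 1.67 = 0.4457
σ²_T = Σσ²ᵢ + 2·Σσ_ij = 7.4622 + 2 × 3.4716 = 14.4054
α = (4/3)·(1 − 7.4622/14.4054) = 0.64

Cronbach's α = 0.64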